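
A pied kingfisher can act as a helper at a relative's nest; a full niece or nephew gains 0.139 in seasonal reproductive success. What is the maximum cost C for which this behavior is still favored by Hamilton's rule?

r to a full niece or nephew = 1/4 (full aunt/uncle↔niece/nephew: two paths of length 3 through the shared grandparent pair: r = 2·(1/2)^3 = 1/4).
Hamilton's rule: n·r·B > C, so the trait is favored while C < n·r·B = 1·0.25·0.139 = 0.03475.

0.03475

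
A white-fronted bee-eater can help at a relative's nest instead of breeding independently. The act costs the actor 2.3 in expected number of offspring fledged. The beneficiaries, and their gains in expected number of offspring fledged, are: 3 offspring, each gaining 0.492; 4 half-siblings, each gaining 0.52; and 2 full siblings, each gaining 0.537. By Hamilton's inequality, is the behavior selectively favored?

Hamilton's rule: the trait is favored when the sum of r·B over every recipient exceeds the actor's cost C.
r to an offspring = 0.5 (one parent–offspring link: r = (1/2)^1 = 1/2).
r to a half-sibling = 1/4 (half-sibs share one parent — one path of length 2: r = (1/2)^2 = 1/4).
r to a full sibling = 0.5 (full sibs share both parents — two paths of length 2: r = 2·(1/2)^2 = 1/2).
Summing one r·B term per recipient: 3·0.5·0.492 + 4·0.25·0.52 + 2·0.5·0.537 = 1.795.
1.795 < 2.3: the indirect benefit is less than the cost.

No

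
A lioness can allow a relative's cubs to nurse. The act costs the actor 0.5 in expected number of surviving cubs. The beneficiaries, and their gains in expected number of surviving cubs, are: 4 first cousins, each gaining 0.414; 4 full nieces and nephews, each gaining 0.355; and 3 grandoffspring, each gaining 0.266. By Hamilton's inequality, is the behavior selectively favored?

Yes

Hamilton's rule: the trait is favored when the sum of r·B over every recipient exceeds the actor's cost C.
r to a first cousin = 1/8 (first cousins share one grandparent pair — two paths of length 4: r = 2·(1/2)^4 = 1/8).
r to a full niece or nephew = 1/4 (full aunt/uncle↔niece/nephew: two paths of length 3 through the shared grandparent pair: r = 2·(1/2)^3 = 1/4).
r to a grandoffspring = 1/4 (two parent–offspring links: r = (1/2)^2 = 1/4).
Summing one r·B term per recipient: 4·0.125·0.414 + 4·0.25·0.355 + 3·0.25·0.266 = 0.7615.
0.7615 > 0.5: the indirect benefit exceeds the cost.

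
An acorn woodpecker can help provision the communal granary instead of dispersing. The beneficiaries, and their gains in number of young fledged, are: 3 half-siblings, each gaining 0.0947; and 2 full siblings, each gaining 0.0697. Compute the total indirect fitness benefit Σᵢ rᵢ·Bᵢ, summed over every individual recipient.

r to a half-sibling = 1/4 (half-sibs share one parent — one path of length 2: r = (1/2)^2 = 1/4).
r to a full sibling = 0.5 (full sibs share both parents — two paths of length 2: r = 2·(1/2)^2 = 1/2).
Summing one r·B term per recipient: 3·0.25·0.0947 + 2·0.5·0.0697 = 0.140725.

0.140725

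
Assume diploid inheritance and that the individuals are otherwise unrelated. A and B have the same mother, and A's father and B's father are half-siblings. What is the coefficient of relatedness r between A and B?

Independent pedigree routes through distinct common ancestors add.
A and B are related in two ways: half-sibs through their shared mother (r = 1/4) and half first cousins through their fathers (r = 1/16).
r = 1/4 + 1/16 = 0.3125.

0.3125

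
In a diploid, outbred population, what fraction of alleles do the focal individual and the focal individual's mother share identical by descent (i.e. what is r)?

Each parent–offspring link contributes a factor of 1/2, and independent paths through distinct common ancestors add.
One parent–offspring link: r = (1/2)^1 = 1/2.

0.5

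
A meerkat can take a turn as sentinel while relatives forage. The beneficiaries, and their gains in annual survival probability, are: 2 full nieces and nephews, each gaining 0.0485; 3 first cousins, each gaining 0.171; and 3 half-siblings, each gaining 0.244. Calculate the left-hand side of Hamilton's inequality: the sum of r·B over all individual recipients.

r to a full niece or nephew = 0.25 (full aunt/uncle↔niece/nephew: two paths of length 3 through the shared grandparent pair: r = 2·(1/2)^3 = 1/4).
r to a first cousin = 0.125 (first cousins share one grandparent pair — two paths of length 4: r = 2·(1/2)^4 = 1/8).
r to a half-sibling = 0.25 (half-sibs share one parent — one path of length 2: r = (1/2)^2 = 1/4).
Summing one r·B term per recipient: 2·0.25·0.0485 + 3·0.125·0.171 + 3·0.25·0.244 = 0.271375.

0.271375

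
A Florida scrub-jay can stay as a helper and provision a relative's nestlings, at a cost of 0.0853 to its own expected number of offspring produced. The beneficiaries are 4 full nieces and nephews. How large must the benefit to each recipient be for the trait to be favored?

0.0853

r to a full niece or nephew = 0.25 (full aunt/uncle↔niece/nephew: two paths of length 3 through the shared grandparent pair: r = 2·(1/2)^3 = 1/4).
Hamilton's rule with n recipients of equal r: n·r·B > C, so B > C/(n·r) = 0.0853/(4·0.25) = 0.0853.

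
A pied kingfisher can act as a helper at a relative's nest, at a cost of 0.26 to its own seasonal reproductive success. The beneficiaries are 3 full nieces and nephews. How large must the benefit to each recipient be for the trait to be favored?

r to a full niece or nephew = 0.25 (full aunt/uncle↔niece/nephew: two paths of length 3 through the shared grandparent pair: r = 2·(1/2)^3 = 1/4).
Hamilton's rule with n recipients of equal r: n·r·B > C, so B > C/(n·r) = 0.26/(3·0.25) = 0.3467.

0.3467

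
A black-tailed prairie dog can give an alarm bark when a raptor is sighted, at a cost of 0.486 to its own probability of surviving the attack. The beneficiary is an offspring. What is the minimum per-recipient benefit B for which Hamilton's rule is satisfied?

r to an offspring = 1/2 (one parent–offspring link: r = (1/2)^1 = 1/2).
Hamilton's rule with n recipients of equal r: n·r·B > C, so B > C/(n·r) = 0.486/(1·0.5) = 0.972.

0.972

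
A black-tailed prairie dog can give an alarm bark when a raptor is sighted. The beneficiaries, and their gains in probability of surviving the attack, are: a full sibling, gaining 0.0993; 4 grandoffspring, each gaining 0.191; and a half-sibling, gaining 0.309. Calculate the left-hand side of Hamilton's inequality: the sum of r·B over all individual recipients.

r to a full sibling = 1/2 (full sibs share both parents — two paths of length 2: r = 2·(1/2)^2 = 1/2).
r to a grandoffspring = 0.25 (two parent–offspring links: r = (1/2)^2 = 1/4).
r to a half-sibling = 0.25 (half-sibs share one parent — one path of length 2: r = (1/2)^2 = 1/4).
Summing one r·B term per recipient: 1·0.5·0.0993 + 4·0.25·0.191 + 1·0.25·0.309 = 0.3179.

0.3179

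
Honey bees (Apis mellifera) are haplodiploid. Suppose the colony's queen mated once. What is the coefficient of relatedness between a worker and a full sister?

0.75

Haplodiploid full sisters inherit their father's entire haploid genome identically (contributing 1/2) and on average half of their mother's contribution (1/2 · 1/2 = 1/4); r = 1/2 + 1/4 = 3/4.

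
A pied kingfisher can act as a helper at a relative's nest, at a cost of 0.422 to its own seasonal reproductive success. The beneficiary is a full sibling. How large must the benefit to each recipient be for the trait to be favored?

0.844

r to a full sibling = 1/2 (full sibs share both parents — two paths of length 2: r = 2·(1/2)^2 = 1/2).
Hamilton's rule with n recipients of equal r: n·r·B > C, so B > C/(n·r) = 0.422/(1·0.5) = 0.844.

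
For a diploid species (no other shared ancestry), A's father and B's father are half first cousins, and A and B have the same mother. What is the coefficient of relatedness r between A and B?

0.265625

Independent pedigree routes through distinct common ancestors add.
A and B are related in two ways: half second cousins through their fathers (r = 1/64) and half-sibs through their shared mother (r = 1/4).
r = 1/64 + 1/4 = 17/64 = 0.265625.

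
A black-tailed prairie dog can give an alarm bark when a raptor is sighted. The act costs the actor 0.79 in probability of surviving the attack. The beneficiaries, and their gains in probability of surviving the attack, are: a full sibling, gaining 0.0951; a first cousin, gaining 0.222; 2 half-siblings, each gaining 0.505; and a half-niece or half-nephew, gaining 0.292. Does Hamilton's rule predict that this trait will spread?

Hamilton's rule: the trait is favored when the sum of r·B over every recipient exceeds the actor's cost C.
r to a full sibling = 0.5 (full sibs share both parents — two paths of length 2: r = 2·(1/2)^2 = 1/2).
r to a first cousin = 1/8 (first cousins share one grandparent pair — two paths of length 4: r = 2·(1/2)^4 = 1/8).
r to a half-sibling = 1/4 (half-sibs share one parent — one path of length 2: r = (1/2)^2 = 1/4).
r to a half-niece or half-nephew = 1/8 (half-aunt/uncle↔niece/nephew: one path of length 3: r = (1/2)^3 = 1/8).
Summing one r·B term per recipient: 1·0.5·0.0951 + 1·0.125·0.222 + 2·0.25·0.505 + 1·0.125·0.292 = 0.3643.
0.3643 < 0.79: the indirect benefit is less than the cost.

No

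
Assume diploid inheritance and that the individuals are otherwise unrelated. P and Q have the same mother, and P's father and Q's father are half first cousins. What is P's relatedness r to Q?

0.265625

Independent pedigree routes through distinct common ancestors add.
P and Q are related in two ways: half-sibs through their shared mother (r = 1/4) and half second cousins through their fathers (r = 1/64).
r = 1/4 + 1/64 = 0.265625.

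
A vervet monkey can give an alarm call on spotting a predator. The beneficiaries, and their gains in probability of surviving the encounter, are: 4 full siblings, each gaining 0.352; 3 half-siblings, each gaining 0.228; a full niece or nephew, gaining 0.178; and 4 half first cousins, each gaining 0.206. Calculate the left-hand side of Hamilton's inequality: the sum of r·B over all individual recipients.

r to a full sibling = 1/2 (full sibs share both parents — two paths of length 2: r = 2·(1/2)^2 = 1/2).
r to a half-sibling = 0.25 (half-sibs share one parent — one path of length 2: r = (1/2)^2 = 1/4).
r to a full niece or nephew = 0.25 (full aunt/uncle↔niece/nephew: two paths of length 3 through the shared grandparent pair: r = 2·(1/2)^3 = 1/4).
r to a half first cousin = 0.0625 (half first cousins share one grandparent — one path of length 4: r = (1/2)^4 = 1/16).
Summing one r·B term per recipient: 4·0.5·0.352 + 3·0.25·0.228 + 1·0.25·0.178 + 4·0.0625·0.206 = 0.971.

0.971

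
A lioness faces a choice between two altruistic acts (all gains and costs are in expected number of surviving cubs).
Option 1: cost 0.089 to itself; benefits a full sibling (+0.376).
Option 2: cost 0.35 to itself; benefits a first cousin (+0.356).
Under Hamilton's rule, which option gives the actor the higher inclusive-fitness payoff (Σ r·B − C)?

Option 1

Option 1: r to a full sibling = 0.5.
Option 1: Σ r·B − C = (1·0.5·0.376) − 0.089 = 0.099.
Option 2: r to a first cousin = 0.125.
Option 2: Σ r·B − C = (1·0.125·0.356) − 0.35 = -0.3055.
Option 1 has the higher net inclusive-fitness payoff.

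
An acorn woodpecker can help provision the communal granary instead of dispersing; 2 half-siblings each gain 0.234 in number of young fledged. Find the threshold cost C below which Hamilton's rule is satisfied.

0.117

r to a half-sibling = 1/4 (half-sibs share one parent — one path of length 2: r = (1/2)^2 = 1/4).
Hamilton's rule: n·r·B > C, so the trait is favored while C < n·r·B = 2·0.25·0.234 = 0.117.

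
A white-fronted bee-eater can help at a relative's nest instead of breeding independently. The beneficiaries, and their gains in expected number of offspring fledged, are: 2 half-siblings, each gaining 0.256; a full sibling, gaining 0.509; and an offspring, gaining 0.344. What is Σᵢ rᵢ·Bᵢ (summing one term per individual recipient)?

r to a half-sibling = 1/4 (half-sibs share one parent — one path of length 2: r = (1/2)^2 = 1/4).
r to a full sibling = 1/2 (full sibs share both parents — two paths of length 2: r = 2·(1/2)^2 = 1/2).
r to an offspring = 1/2 (one parent–offspring link: r = (1/2)^1 = 1/2).
Summing one r·B term per recipient: 2·0.25·0.256 + 1·0.5·0.509 + 1·0.5·0.344 = 0.5545.

0.5545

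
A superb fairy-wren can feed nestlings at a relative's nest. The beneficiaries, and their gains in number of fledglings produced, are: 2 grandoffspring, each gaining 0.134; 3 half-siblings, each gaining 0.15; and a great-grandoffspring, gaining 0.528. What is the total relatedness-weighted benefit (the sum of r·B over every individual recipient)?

0.2455

r to a grandoffspring = 1/4 (two parent–offspring links: r = (1/2)^2 = 1/4).
r to a half-sibling = 0.25 (half-sibs share one parent — one path of length 2: r = (1/2)^2 = 1/4).
r to a great-grandoffspring = 1/8 (three parent–offspring links: r = (1/2)^3 = 1/8).
Summing one r·B term per recipient: 2·0.25·0.134 + 3·0.25·0.15 + 1·0.125·0.528 = 0.2455.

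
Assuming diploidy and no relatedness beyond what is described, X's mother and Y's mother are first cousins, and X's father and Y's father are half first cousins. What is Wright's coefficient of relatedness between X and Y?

Relatedness sums over independent paths through distinct common ancestors.
X and Y are related in two ways: second cousins through their mothers (r = 1/32) and half second cousins through their fathers (r = 1/64).
r = 1/32 + 1/64 = 0.046875.

0.046875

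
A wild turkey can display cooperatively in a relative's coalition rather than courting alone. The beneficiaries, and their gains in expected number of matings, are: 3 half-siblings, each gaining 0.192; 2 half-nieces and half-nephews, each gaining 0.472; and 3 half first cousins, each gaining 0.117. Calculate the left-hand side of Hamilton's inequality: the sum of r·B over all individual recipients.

r to a half-sibling = 1/4 (half-sibs share one parent — one path of length 2: r = (1/2)^2 = 1/4).
r to a half-niece or half-nephew = 0.125 (half-aunt/uncle↔niece/nephew: one path of length 3: r = (1/2)^3 = 1/8).
r to a half first cousin = 1/16 (half first cousins share one grandparent — one path of length 4: r = (1/2)^4 = 1/16).
Summing one r·B term per recipient: 3·0.25·0.192 + 2·0.125·0.472 + 3·0.0625·0.117 = 0.2839375.

0.2839375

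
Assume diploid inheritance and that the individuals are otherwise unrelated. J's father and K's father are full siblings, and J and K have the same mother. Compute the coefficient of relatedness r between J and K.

0.375

With two independent routes of shared ancestry, r is the sum of the two contributions.
J and K are related in two ways: first cousins through their fathers (r = 1/8) and half-sibs through their shared mother (r = 1/4).
r = 1/8 + 1/4 = 0.375.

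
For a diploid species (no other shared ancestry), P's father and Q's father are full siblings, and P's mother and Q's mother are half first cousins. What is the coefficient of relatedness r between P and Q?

With two independent routes of shared ancestry, r is the sum of the two contributions.
P and Q are related in two ways: first cousins through their fathers (r = 1/8) and half second cousins through their mothers (r = 1/64).
r = 1/8 + 1/64 = 0.140625.

0.140625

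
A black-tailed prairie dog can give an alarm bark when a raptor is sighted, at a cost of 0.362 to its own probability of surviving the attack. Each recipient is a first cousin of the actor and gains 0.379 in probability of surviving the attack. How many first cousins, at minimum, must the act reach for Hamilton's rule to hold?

8

r to a first cousin = 1/8 (first cousins share one grandparent pair — two paths of length 4: r = 2·(1/2)^4 = 1/8).
Hamilton's rule: n·r·B > C  ⇒  n > C/(r·B) = 0.362/(0.125·0.379) = 7.641.
The smallest integer exceeding 7.641 is 8.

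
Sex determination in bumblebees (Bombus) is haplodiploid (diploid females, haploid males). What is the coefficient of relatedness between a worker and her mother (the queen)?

One meiotic link between diploid queen and diploid daughter: r = 1/2.

0.5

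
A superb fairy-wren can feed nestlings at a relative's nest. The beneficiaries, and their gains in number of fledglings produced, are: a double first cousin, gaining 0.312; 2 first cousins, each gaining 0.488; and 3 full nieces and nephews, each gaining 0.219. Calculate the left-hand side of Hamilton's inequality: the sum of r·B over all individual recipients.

0.36425

r to a double first cousin = 0.25 (double first cousins share both grandparent pairs — four paths of length 4: r = 4·(1/2)^4 = 1/4).
r to a first cousin = 1/8 (first cousins share one grandparent pair — two paths of length 4: r = 2·(1/2)^4 = 1/8).
r to a full niece or nephew = 1/4 (full aunt/uncle↔niece/nephew: two paths of length 3 through the shared grandparent pair: r = 2·(1/2)^3 = 1/4).
Summing one r·B term per recipient: 1·0.25·0.312 + 2·0.125·0.488 + 3·0.25·0.219 = 0.36425.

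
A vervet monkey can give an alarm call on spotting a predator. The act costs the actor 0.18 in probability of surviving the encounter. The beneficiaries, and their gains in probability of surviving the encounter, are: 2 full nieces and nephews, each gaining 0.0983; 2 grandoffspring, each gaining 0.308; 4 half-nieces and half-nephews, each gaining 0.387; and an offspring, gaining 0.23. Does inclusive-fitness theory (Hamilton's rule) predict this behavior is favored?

Yes

Hamilton's rule: the trait is favored when the sum of r·B over every recipient exceeds the actor's cost C.
r to a full niece or nephew = 0.25 (full aunt/uncle↔niece/nephew: two paths of length 3 through the shared grandparent pair: r = 2·(1/2)^3 = 1/4).
r to a grandoffspring = 0.25 (two parent–offspring links: r = (1/2)^2 = 1/4).
r to a half-niece or half-nephew = 0.125 (half-aunt/uncle↔niece/nephew: one path of length 3: r = (1/2)^3 = 1/8).
r to an offspring = 1/2 (one parent–offspring link: r = (1/2)^1 = 1/2).
Summing one r·B term per recipient: 2·0.25·0.0983 + 2·0.25·0.308 + 4·0.125·0.387 + 1·0.5·0.23 = 0.51165.
0.51165 > 0.18: the indirect benefit exceeds the cost.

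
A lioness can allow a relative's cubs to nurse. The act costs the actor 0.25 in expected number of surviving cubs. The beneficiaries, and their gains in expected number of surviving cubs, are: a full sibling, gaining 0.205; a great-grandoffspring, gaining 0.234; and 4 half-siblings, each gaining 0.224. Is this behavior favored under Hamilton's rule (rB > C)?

Yes

Hamilton's rule: the trait is favored when the sum of r·B over every recipient exceeds the actor's cost C.
r to a full sibling = 0.5 (full sibs share both parents — two paths of length 2: r = 2·(1/2)^2 = 1/2).
r to a great-grandoffspring = 1/8 (three parent–offspring links: r = (1/2)^3 = 1/8).
r to a half-sibling = 1/4 (half-sibs share one parent — one path of length 2: r = (1/2)^2 = 1/4).
Summing one r·B term per recipient: 1·0.5·0.205 + 1·0.125·0.234 + 4·0.25·0.224 = 0.35575.
0.35575 > 0.25: the indirect benefit exceeds the cost.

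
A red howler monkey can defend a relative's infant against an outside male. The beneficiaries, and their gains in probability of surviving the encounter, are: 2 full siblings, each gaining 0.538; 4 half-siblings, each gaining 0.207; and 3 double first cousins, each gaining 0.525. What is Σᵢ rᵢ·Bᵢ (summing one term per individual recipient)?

1.13875

r to a full sibling = 0.5 (full sibs share both parents — two paths of length 2: r = 2·(1/2)^2 = 1/2).
r to a half-sibling = 1/4 (half-sibs share one parent — one path of length 2: r = (1/2)^2 = 1/4).
r to a double first cousin = 0.25 (double first cousins share both grandparent pairs — four paths of length 4: r = 4·(1/2)^4 = 1/4).
Summing one r·B term per recipient: 2·0.5·0.538 + 4·0.25·0.207 + 3·0.25·0.525 = 1.13875.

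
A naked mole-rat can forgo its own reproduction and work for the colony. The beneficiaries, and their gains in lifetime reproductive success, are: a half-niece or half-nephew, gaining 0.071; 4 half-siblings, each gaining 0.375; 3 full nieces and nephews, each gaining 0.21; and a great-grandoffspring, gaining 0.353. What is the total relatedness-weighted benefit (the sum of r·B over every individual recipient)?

r to a half-niece or half-nephew = 1/8 (half-aunt/uncle↔niece/nephew: one path of length 3: r = (1/2)^3 = 1/8).
r to a half-sibling = 0.25 (half-sibs share one parent — one path of length 2: r = (1/2)^2 = 1/4).
r to a full niece or nephew = 0.25 (full aunt/uncle↔niece/nephew: two paths of length 3 through the shared grandparent pair: r = 2·(1/2)^3 = 1/4).
r to a great-grandoffspring = 1/8 (three parent–offspring links: r = (1/2)^3 = 1/8).
Summing one r·B term per recipient: 1·0.125·0.071 + 4·0.25·0.375 + 3·0.25·0.21 + 1·0.125·0.353 = 0.5855.

0.5855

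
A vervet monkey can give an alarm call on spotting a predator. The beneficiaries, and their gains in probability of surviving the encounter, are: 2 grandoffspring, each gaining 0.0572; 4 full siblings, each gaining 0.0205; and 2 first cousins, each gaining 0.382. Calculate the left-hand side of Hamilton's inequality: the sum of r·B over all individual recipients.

0.1651

r to a grandoffspring = 0.25 (two parent–offspring links: r = (1/2)^2 = 1/4).
r to a full sibling = 0.5 (full sibs share both parents — two paths of length 2: r = 2·(1/2)^2 = 1/2).
r to a first cousin = 0.125 (first cousins share one grandparent pair — two paths of length 4: r = 2·(1/2)^4 = 1/8).
Summing one r·B term per recipient: 2·0.25·0.0572 + 4·0.5·0.0205 + 2·0.125·0.382 = 0.1651.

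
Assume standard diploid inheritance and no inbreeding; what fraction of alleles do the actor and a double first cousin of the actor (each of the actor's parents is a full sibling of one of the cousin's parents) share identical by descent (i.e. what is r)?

Each parent–offspring link contributes a factor of 1/2, and independent paths through distinct common ancestors add.
Double first cousins share both grandparent pairs — four paths of length 4: r = 4·(1/2)^4 = 1/4.

0.25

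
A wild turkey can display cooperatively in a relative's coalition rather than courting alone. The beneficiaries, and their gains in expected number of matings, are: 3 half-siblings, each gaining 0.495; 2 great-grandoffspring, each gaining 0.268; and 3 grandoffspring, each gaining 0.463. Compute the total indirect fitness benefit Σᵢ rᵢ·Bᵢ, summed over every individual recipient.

0.7855

r to a half-sibling = 0.25 (half-sibs share one parent — one path of length 2: r = (1/2)^2 = 1/4).
r to a great-grandoffspring = 0.125 (three parent–offspring links: r = (1/2)^3 = 1/8).
r to a grandoffspring = 0.25 (two parent–offspring links: r = (1/2)^2 = 1/4).
Summing one r·B term per recipient: 3·0.25·0.495 + 2·0.125·0.268 + 3·0.25·0.463 = 0.7855.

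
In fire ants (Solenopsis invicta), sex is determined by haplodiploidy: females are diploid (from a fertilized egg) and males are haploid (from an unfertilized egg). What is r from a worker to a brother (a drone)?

0.25

Her haploid brother carries none of their father's genes and a random half of their mother's genome; that half matches the maternal half of her own genome with probability 1/2: r = 1/2 · 1/2 = 1/4.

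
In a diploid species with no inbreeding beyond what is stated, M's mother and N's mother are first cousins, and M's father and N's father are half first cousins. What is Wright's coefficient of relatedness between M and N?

Relatedness sums over independent paths through distinct common ancestors.
M and N are related in two ways: second cousins through their mothers (r = 1/32) and half second cousins through their fathers (r = 1/64).
r = 1/32 + 1/64 = 3/64 = 0.046875.

0.046875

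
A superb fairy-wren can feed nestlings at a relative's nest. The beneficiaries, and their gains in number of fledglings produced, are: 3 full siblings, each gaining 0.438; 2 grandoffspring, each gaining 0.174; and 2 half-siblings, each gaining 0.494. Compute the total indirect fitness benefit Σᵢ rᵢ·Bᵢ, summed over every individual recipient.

0.991

r to a full sibling = 1/2 (full sibs share both parents — two paths of length 2: r = 2·(1/2)^2 = 1/2).
r to a grandoffspring = 0.25 (two parent–offspring links: r = (1/2)^2 = 1/4).
r to a half-sibling = 1/4 (half-sibs share one parent — one path of length 2: r = (1/2)^2 = 1/4).
Summing one r·B term per recipient: 3·0.5·0.438 + 2·0.25·0.174 + 2·0.25·0.494 = 0.991.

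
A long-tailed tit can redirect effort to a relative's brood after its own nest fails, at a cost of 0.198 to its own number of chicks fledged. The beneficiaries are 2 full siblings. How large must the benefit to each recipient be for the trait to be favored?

0.198

r to a full sibling = 1/2 (full sibs share both parents — two paths of length 2: r = 2·(1/2)^2 = 1/2).
Hamilton's rule with n recipients of equal r: n·r·B > C, so B > C/(n·r) = 0.198/(2·0.5) = 0.198.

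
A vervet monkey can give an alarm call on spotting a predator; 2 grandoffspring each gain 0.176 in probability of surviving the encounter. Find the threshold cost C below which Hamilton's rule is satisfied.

0.088

r to a grandoffspring = 1/4 (two parent–offspring links: r = (1/2)^2 = 1/4).
Hamilton's rule: n·r·B > C, so the trait is favored while C < n·r·B = 2·0.25·0.176 = 0.088.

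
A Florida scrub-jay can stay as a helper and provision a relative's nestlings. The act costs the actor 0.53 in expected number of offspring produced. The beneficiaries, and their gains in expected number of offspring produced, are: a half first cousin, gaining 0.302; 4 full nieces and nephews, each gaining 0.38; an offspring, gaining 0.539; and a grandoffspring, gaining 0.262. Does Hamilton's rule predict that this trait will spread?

Yes

Hamilton's rule: the trait is favored when the sum of r·B over every recipient exceeds the actor's cost C.
r to a half first cousin = 0.0625 (half first cousins share one grandparent — one path of length 4: r = (1/2)^4 = 1/16).
r to a full niece or nephew = 1/4 (full aunt/uncle↔niece/nephew: two paths of length 3 through the shared grandparent pair: r = 2·(1/2)^3 = 1/4).
r to an offspring = 0.5 (one parent–offspring link: r = (1/2)^1 = 1/2).
r to a grandoffspring = 0.25 (two parent–offspring links: r = (1/2)^2 = 1/4).
Summing one r·B term per recipient: 1·0.0625·0.302 + 4·0.25·0.38 + 1·0.5·0.539 + 1·0.25·0.262 = 0.733875.
0.733875 > 0.53: the indirect benefit exceeds the cost.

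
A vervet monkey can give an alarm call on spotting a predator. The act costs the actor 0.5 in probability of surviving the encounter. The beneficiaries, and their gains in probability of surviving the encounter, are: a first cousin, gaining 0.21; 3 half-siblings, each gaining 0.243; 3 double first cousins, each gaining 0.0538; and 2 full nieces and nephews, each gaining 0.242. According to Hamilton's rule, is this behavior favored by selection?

Hamilton's rule: the trait is favored when the sum of r·B over every recipient exceeds the actor's cost C.
r to a first cousin = 1/8 (first cousins share one grandparent pair — two paths of length 4: r = 2·(1/2)^4 = 1/8).
r to a half-sibling = 0.25 (half-sibs share one parent — one path of length 2: r = (1/2)^2 = 1/4).
r to a double first cousin = 0.25 (double first cousins share both grandparent pairs — four paths of length 4: r = 4·(1/2)^4 = 1/4).
r to a full niece or nephew = 0.25 (full aunt/uncle↔niece/nephew: two paths of length 3 through the shared grandparent pair: r = 2·(1/2)^3 = 1/4).
Summing one r·B term per recipient: 1·0.125·0.21 + 3·0.25·0.243 + 3·0.25·0.0538 + 2·0.25·0.242 = 0.36985.
0.36985 < 0.5: the indirect benefit is less than the cost.

No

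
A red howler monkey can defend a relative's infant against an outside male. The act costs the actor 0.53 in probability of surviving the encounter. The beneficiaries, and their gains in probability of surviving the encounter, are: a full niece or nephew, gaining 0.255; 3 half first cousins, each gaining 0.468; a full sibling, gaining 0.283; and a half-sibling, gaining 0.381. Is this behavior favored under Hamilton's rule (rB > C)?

Hamilton's rule: the trait is favored when the sum of r·B over every recipient exceeds the actor's cost C.
r to a full niece or nephew = 0.25 (full aunt/uncle↔niece/nephew: two paths of length 3 through the shared grandparent pair: r = 2·(1/2)^3 = 1/4).
r to a half first cousin = 1/16 (half first cousins share one grandparent — one path of length 4: r = (1/2)^4 = 1/16).
r to a full sibling = 0.5 (full sibs share both parents — two paths of length 2: r = 2·(1/2)^2 = 1/2).
r to a half-sibling = 0.25 (half-sibs share one parent — one path of length 2: r = (1/2)^2 = 1/4).
Summing one r·B term per recipient: 1·0.25·0.255 + 3·0.0625·0.468 + 1·0.5·0.283 + 1·0.25·0.381 = 0.38825.
0.38825 < 0.53: the indirect benefit is less than the cost.

No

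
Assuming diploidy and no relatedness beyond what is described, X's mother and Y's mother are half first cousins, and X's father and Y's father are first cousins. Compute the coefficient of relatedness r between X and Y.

Independent pedigree routes through distinct common ancestors add.
X and Y are related in two ways: half second cousins through their mothers (r = 1/64) and second cousins through their fathers (r = 1/32).
r = 1/64 + 1/32 = 0.046875.

0.046875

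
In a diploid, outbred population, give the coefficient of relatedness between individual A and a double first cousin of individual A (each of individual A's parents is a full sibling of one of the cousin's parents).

Each parent–offspring link contributes a factor of 1/2, and independent paths through distinct common ancestors add.
Double first cousins share both grandparent pairs — four paths of length 4: r = 4·(1/2)^4 = 1/4.

0.25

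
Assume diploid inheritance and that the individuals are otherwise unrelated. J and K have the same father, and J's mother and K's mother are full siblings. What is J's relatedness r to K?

0.375

Relatedness sums over independent paths through distinct common ancestors.
J and K are related in two ways: half-sibs through their shared father (r = 1/4) and first cousins through their mothers (r = 1/8).
r = 1/4 + 1/8 = 3/8 = 0.375.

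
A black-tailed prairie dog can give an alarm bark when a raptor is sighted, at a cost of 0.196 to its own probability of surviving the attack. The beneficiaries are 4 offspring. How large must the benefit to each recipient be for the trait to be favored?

0.098

r to an offspring = 1/2 (one parent–offspring link: r = (1/2)^1 = 1/2).
Hamilton's rule with n recipients of equal r: n·r·B > C, so B > C/(n·r) = 0.196/(4·0.5) = 0.098.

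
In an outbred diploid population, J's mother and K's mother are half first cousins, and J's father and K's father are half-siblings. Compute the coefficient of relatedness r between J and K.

Wright's path rule: contributions from independent ancestry routes add.
J and K are related in two ways: half second cousins through their mothers (r = 1/64) and half first cousins through their fathers (r = 1/16).
r = 1/64 + 1/16 = 0.078125.

0.078125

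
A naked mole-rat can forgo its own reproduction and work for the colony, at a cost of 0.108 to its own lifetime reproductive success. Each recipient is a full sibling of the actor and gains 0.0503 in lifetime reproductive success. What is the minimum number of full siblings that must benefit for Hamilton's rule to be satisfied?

r to a full sibling = 0.5 (full sibs share both parents — two paths of length 2: r = 2·(1/2)^2 = 1/2).
Hamilton's rule: n·r·B > C  ⇒  n > C/(r·B) = 0.108/(0.5·0.0503) = 4.294.
The smallest integer exceeding 4.294 is 5.

5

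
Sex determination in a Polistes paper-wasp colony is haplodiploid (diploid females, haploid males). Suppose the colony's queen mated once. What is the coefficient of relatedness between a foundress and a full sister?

0.75

Haplodiploid full sisters inherit their father's entire haploid genome identically (contributing 1/2) and on average half of their mother's contribution (1/2 · 1/2 = 1/4); r = 1/2 + 1/4 = 3/4.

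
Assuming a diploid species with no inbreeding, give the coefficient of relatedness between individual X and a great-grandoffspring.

0.125

Three parent–offspring links: r = (1/2)^3 = 1/8.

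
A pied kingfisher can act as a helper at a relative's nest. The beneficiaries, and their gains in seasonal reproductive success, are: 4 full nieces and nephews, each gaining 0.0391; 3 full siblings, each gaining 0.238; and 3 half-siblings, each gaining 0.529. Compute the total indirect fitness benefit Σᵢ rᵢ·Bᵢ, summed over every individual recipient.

0.79285

r to a full niece or nephew = 0.25 (full aunt/uncle↔niece/nephew: two paths of length 3 through the shared grandparent pair: r = 2·(1/2)^3 = 1/4).
r to a full sibling = 1/2 (full sibs share both parents — two paths of length 2: r = 2·(1/2)^2 = 1/2).
r to a half-sibling = 0.25 (half-sibs share one parent — one path of length 2: r = (1/2)^2 = 1/4).
Summing one r·B term per recipient: 4·0.25·0.0391 + 3·0.5·0.238 + 3·0.25·0.529 = 0.79285.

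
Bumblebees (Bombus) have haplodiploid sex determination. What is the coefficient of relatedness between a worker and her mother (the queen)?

One meiotic link between diploid queen and diploid daughter: r = 1/2.

0.5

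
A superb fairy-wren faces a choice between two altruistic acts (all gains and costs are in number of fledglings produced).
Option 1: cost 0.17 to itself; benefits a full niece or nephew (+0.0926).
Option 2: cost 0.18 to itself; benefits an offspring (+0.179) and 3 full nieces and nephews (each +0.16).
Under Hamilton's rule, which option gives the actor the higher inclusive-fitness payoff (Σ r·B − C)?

Option 2

Option 1: r to a full niece or nephew = 0.25.
Option 1: Σ r·B − C = (1·0.25·0.0926) − 0.17 = -0.14685.
Option 2: r to an offspring = 0.5.
Option 2: r to a full niece or nephew = 0.25.
Option 2: Σ r·B − C = (1·0.5·0.179 + 3·0.25·0.16) − 0.18 = 0.0295.
Option 2 has the higher net inclusive-fitness payoff.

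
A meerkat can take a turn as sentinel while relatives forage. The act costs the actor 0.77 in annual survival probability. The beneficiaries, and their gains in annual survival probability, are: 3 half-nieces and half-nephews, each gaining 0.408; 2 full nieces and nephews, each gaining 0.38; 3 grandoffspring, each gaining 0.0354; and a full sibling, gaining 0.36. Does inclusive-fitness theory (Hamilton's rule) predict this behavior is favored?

Hamilton's rule: the trait is favored when the sum of r·B over every recipient exceeds the actor's cost C.
r to a half-niece or half-nephew = 1/8 (half-aunt/uncle↔niece/nephew: one path of length 3: r = (1/2)^3 = 1/8).
r to a full niece or nephew = 1/4 (full aunt/uncle↔niece/nephew: two paths of length 3 through the shared grandparent pair: r = 2·(1/2)^3 = 1/4).
r to a grandoffspring = 1/4 (two parent–offspring links: r = (1/2)^2 = 1/4).
r to a full sibling = 0.5 (full sibs share both parents — two paths of length 2: r = 2·(1/2)^2 = 1/2).
Summing one r·B term per recipient: 3·0.125·0.408 + 2·0.25·0.38 + 3·0.25·0.0354 + 1·0.5·0.36 = 0.54955.
0.54955 < 0.77: the indirect benefit is less than the cost.

No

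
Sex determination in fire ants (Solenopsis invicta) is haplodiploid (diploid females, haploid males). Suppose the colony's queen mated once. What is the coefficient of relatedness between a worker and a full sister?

0.75

Haplodiploid full sisters inherit their father's entire haploid genome identically (contributing 1/2) and on average half of their mother's contribution (1/2 · 1/2 = 1/4); r = 1/2 + 1/4 = 3/4.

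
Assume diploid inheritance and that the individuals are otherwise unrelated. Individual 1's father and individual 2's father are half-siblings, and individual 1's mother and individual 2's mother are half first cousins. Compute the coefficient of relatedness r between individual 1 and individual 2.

Relatedness sums over independent paths through distinct common ancestors.
Individual 1 and individual 2 are related in two ways: half first cousins through their fathers (r = 1/16) and half second cousins through their mothers (r = 1/64).
r = 1/16 + 1/64 = 5/64 = 0.078125.

0.078125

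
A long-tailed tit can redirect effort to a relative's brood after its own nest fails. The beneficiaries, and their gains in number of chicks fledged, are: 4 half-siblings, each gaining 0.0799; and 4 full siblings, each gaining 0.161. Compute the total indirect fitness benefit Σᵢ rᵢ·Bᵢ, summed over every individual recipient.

0.4019

r to a half-sibling = 1/4 (half-sibs share one parent — one path of length 2: r = (1/2)^2 = 1/4).
r to a full sibling = 1/2 (full sibs share both parents — two paths of length 2: r = 2·(1/2)^2 = 1/2).
Summing one r·B term per recipient: 4·0.25·0.0799 + 4·0.5·0.161 = 0.4019.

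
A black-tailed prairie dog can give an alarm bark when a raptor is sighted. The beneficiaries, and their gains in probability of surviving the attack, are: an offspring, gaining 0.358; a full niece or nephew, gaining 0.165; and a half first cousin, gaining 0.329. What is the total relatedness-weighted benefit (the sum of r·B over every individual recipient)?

r to an offspring = 1/2 (one parent–offspring link: r = (1/2)^1 = 1/2).
r to a full niece or nephew = 1/4 (full aunt/uncle↔niece/nephew: two paths of length 3 through the shared grandparent pair: r = 2·(1/2)^3 = 1/4).
r to a half first cousin = 0.0625 (half first cousins share one grandparent — one path of length 4: r = (1/2)^4 = 1/16).
Summing one r·B term per recipient: 1·0.5·0.358 + 1·0.25·0.165 + 1·0.0625·0.329 = 0.2408125.

0.2408125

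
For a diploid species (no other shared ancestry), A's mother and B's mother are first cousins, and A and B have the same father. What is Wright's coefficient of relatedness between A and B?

0.28125

Relatedness sums over independent paths through distinct common ancestors.
A and B are related in two ways: second cousins through their mothers (r = 1/32) and half-sibs through their shared father (r = 1/4).
r = 1/32 + 1/4 = 9/32 = 0.28125.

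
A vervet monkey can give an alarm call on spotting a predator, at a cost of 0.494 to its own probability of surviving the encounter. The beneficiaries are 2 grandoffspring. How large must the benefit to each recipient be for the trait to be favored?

0.988

r to a grandoffspring = 1/4 (two parent–offspring links: r = (1/2)^2 = 1/4).
Hamilton's rule with n recipients of equal r: n·r·B > C, so B > C/(n·r) = 0.494/(2·0.25) = 0.988.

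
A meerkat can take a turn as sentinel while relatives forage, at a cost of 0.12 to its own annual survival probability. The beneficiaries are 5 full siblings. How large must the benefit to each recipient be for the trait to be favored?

r to a full sibling = 1/2 (full sibs share both parents — two paths of length 2: r = 2·(1/2)^2 = 1/2).
Hamilton's rule with n recipients of equal r: n·r·B > C, so B > C/(n·r) = 0.12/(5·0.5) = 0.048.

0.048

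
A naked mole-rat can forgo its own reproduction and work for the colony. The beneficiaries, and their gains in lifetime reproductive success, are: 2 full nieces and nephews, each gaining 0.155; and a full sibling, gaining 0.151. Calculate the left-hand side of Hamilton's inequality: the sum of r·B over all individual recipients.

r to a full niece or nephew = 0.25 (full aunt/uncle↔niece/nephew: two paths of length 3 through the shared grandparent pair: r = 2·(1/2)^3 = 1/4).
r to a full sibling = 0.5 (full sibs share both parents — two paths of length 2: r = 2·(1/2)^2 = 1/2).
Summing one r·B term per recipient: 2·0.25·0.155 + 1·0.5·0.151 = 0.153.

0.153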